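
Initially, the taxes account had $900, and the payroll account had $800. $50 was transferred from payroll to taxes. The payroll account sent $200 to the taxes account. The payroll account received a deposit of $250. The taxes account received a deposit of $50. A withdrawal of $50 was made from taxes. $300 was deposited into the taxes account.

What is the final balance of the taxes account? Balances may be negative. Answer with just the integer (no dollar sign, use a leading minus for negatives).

Tracking account balances step by step:
Start: taxes=900, payroll=800
Event 1 (transfer 50 payroll -> taxes): payroll: 800 - 50 = 750, taxes: 900 + 50 = 950. Balances: taxes=950, payroll=750
Event 2 (transfer 200 payroll -> taxes): payroll: 750 - 200 = 550, taxes: 950 + 200 = 1150. Balances: taxes=1150, payroll=550
Event 3 (deposit 250 to payroll): payroll: 550 + 250 = 800. Balances: taxes=1150, payroll=800
Event 4 (deposit 50 to taxes): taxes: 1150 + 50 = 1200. Balances: taxes=1200, payroll=800
Event 5 (withdraw 50 from taxes): taxes: 1200 - 50 = 1150. Balances: taxes=1150, payroll=800
Event 6 (deposit 300 to taxes): taxes: 1150 + 300 = 1450. Balances: taxes=1450, payroll=800

Final balance of taxes: 1450

Answer: 1450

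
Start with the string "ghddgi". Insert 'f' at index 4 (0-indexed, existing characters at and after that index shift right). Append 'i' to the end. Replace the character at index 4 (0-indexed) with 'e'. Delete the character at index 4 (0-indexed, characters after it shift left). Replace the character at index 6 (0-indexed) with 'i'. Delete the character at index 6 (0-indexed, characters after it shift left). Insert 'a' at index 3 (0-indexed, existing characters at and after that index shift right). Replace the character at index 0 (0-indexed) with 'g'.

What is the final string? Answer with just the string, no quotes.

Applying each edit step by step:
Start: "ghddgi"
Op 1 (insert 'f' at idx 4): "ghddgi" -> "ghddfgi"
Op 2 (append 'i'): "ghddfgi" -> "ghddfgii"
Op 3 (replace idx 4: 'f' -> 'e'): "ghddfgii" -> "ghddegii"
Op 4 (delete idx 4 = 'e'): "ghddegii" -> "ghddgii"
Op 5 (replace idx 6: 'i' -> 'i'): "ghddgii" -> "ghddgii"
Op 6 (delete idx 6 = 'i'): "ghddgii" -> "ghddgi"
Op 7 (insert 'a' at idx 3): "ghddgi" -> "ghdadgi"
Op 8 (replace idx 0: 'g' -> 'g'): "ghdadgi" -> "ghdadgi"

Answer: ghdadgi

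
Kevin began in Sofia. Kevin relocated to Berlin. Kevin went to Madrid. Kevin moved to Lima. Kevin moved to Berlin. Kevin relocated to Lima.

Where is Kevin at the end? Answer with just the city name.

Tracking Kevin's location:
Start: Kevin is in Sofia.
After move 1: Sofia -> Berlin. Kevin is in Berlin.
After move 2: Berlin -> Madrid. Kevin is in Madrid.
After move 3: Madrid -> Lima. Kevin is in Lima.
After move 4: Lima -> Berlin. Kevin is in Berlin.
After move 5: Berlin -> Lima. Kevin is in Lima.

Answer: Lima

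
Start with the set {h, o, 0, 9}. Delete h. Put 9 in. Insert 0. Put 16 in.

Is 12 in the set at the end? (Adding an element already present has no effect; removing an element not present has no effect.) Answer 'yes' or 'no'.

Answer: no

Derivation:
Tracking the set through each operation:
Start: {0, 9, h, o}
Event 1 (remove h): removed. Set: {0, 9, o}
Event 2 (add 9): already present, no change. Set: {0, 9, o}
Event 3 (add 0): already present, no change. Set: {0, 9, o}
Event 4 (add 16): added. Set: {0, 16, 9, o}

Final set: {0, 16, 9, o} (size 4)
12 is NOT in the final set.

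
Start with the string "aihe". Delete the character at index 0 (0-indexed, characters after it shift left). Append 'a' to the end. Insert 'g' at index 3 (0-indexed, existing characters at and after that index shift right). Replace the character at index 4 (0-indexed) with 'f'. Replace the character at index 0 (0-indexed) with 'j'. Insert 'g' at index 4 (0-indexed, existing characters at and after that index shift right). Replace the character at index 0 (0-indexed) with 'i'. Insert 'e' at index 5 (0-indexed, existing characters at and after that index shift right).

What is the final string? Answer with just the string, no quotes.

Applying each edit step by step:
Start: "aihe"
Op 1 (delete idx 0 = 'a'): "aihe" -> "ihe"
Op 2 (append 'a'): "ihe" -> "ihea"
Op 3 (insert 'g' at idx 3): "ihea" -> "ihega"
Op 4 (replace idx 4: 'a' -> 'f'): "ihega" -> "ihegf"
Op 5 (replace idx 0: 'i' -> 'j'): "ihegf" -> "jhegf"
Op 6 (insert 'g' at idx 4): "jhegf" -> "jheggf"
Op 7 (replace idx 0: 'j' -> 'i'): "jheggf" -> "iheggf"
Op 8 (insert 'e' at idx 5): "iheggf" -> "iheggef"

Answer: iheggef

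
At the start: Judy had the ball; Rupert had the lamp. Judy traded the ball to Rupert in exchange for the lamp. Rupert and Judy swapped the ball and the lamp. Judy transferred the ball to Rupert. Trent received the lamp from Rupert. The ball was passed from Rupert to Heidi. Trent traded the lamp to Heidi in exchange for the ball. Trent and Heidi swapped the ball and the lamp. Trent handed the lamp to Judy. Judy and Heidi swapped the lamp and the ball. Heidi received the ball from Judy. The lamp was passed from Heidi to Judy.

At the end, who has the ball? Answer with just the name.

Answer: Heidi

Derivation:
Tracking all object holders:
Start: ball:Judy, lamp:Rupert
Event 1 (swap ball<->lamp: now ball:Rupert, lamp:Judy). State: ball:Rupert, lamp:Judy
Event 2 (swap ball<->lamp: now ball:Judy, lamp:Rupert). State: ball:Judy, lamp:Rupert
Event 3 (give ball: Judy -> Rupert). State: ball:Rupert, lamp:Rupert
Event 4 (give lamp: Rupert -> Trent). State: ball:Rupert, lamp:Trent
Event 5 (give ball: Rupert -> Heidi). State: ball:Heidi, lamp:Trent
Event 6 (swap lamp<->ball: now lamp:Heidi, ball:Trent). State: ball:Trent, lamp:Heidi
Event 7 (swap ball<->lamp: now ball:Heidi, lamp:Trent). State: ball:Heidi, lamp:Trent
Event 8 (give lamp: Trent -> Judy). State: ball:Heidi, lamp:Judy
Event 9 (swap lamp<->ball: now lamp:Heidi, ball:Judy). State: ball:Judy, lamp:Heidi
Event 10 (give ball: Judy -> Heidi). State: ball:Heidi, lamp:Heidi
Event 11 (give lamp: Heidi -> Judy). State: ball:Heidi, lamp:Judy

Final state: ball:Heidi, lamp:Judy
The ball is held by Heidi.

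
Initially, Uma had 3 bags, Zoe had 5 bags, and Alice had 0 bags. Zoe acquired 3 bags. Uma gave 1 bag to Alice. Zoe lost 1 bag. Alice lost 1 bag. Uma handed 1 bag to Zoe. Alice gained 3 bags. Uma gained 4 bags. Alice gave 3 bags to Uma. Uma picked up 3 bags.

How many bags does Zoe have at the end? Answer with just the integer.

Tracking counts step by step:
Start: Uma=3, Zoe=5, Alice=0
Event 1 (Zoe +3): Zoe: 5 -> 8. State: Uma=3, Zoe=8, Alice=0
Event 2 (Uma -> Alice, 1): Uma: 3 -> 2, Alice: 0 -> 1. State: Uma=2, Zoe=8, Alice=1
Event 3 (Zoe -1): Zoe: 8 -> 7. State: Uma=2, Zoe=7, Alice=1
Event 4 (Alice -1): Alice: 1 -> 0. State: Uma=2, Zoe=7, Alice=0
Event 5 (Uma -> Zoe, 1): Uma: 2 -> 1, Zoe: 7 -> 8. State: Uma=1, Zoe=8, Alice=0
Event 6 (Alice +3): Alice: 0 -> 3. State: Uma=1, Zoe=8, Alice=3
Event 7 (Uma +4): Uma: 1 -> 5. State: Uma=5, Zoe=8, Alice=3
Event 8 (Alice -> Uma, 3): Alice: 3 -> 0, Uma: 5 -> 8. State: Uma=8, Zoe=8, Alice=0
Event 9 (Uma +3): Uma: 8 -> 11. State: Uma=11, Zoe=8, Alice=0

Zoe's final count: 8

Answer: 8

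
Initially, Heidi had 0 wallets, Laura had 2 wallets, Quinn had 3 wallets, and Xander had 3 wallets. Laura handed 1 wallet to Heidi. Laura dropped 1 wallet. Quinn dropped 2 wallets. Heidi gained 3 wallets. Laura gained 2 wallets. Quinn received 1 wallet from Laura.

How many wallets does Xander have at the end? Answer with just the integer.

Answer: 3

Derivation:
Tracking counts step by step:
Start: Heidi=0, Laura=2, Quinn=3, Xander=3
Event 1 (Laura -> Heidi, 1): Laura: 2 -> 1, Heidi: 0 -> 1. State: Heidi=1, Laura=1, Quinn=3, Xander=3
Event 2 (Laura -1): Laura: 1 -> 0. State: Heidi=1, Laura=0, Quinn=3, Xander=3
Event 3 (Quinn -2): Quinn: 3 -> 1. State: Heidi=1, Laura=0, Quinn=1, Xander=3
Event 4 (Heidi +3): Heidi: 1 -> 4. State: Heidi=4, Laura=0, Quinn=1, Xander=3
Event 5 (Laura +2): Laura: 0 -> 2. State: Heidi=4, Laura=2, Quinn=1, Xander=3
Event 6 (Laura -> Quinn, 1): Laura: 2 -> 1, Quinn: 1 -> 2. State: Heidi=4, Laura=1, Quinn=2, Xander=3

Xander's final count: 3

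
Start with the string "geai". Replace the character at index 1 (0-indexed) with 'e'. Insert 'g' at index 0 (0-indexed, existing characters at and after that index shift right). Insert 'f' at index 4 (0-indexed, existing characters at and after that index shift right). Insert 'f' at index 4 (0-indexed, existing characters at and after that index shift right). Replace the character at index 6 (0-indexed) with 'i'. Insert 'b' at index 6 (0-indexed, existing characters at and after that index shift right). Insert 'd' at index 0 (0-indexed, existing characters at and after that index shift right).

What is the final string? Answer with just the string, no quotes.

Answer: dggeaffbi

Derivation:
Applying each edit step by step:
Start: "geai"
Op 1 (replace idx 1: 'e' -> 'e'): "geai" -> "geai"
Op 2 (insert 'g' at idx 0): "geai" -> "ggeai"
Op 3 (insert 'f' at idx 4): "ggeai" -> "ggeafi"
Op 4 (insert 'f' at idx 4): "ggeafi" -> "ggeaffi"
Op 5 (replace idx 6: 'i' -> 'i'): "ggeaffi" -> "ggeaffi"
Op 6 (insert 'b' at idx 6): "ggeaffi" -> "ggeaffbi"
Op 7 (insert 'd' at idx 0): "ggeaffbi" -> "dggeaffbi"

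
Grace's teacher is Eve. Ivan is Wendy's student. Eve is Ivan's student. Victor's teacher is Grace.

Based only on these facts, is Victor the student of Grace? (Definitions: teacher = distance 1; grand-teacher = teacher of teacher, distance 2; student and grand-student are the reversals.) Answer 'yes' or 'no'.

Answer: yes

Derivation:
Reconstructing the teacher chain from the given facts:
  Wendy -> Ivan -> Eve -> Grace -> Victor
(each arrow means 'teacher of the next')
Positions in the chain (0 = top):
  position of Wendy: 0
  position of Ivan: 1
  position of Eve: 2
  position of Grace: 3
  position of Victor: 4

Victor is at position 4, Grace is at position 3; signed distance (j - i) = -1.
'student' requires j - i = -1. Actual distance is -1, so the relation HOLDS.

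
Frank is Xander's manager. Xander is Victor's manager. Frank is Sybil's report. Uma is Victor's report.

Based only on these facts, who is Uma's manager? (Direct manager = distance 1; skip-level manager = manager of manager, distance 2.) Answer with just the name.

Answer: Victor

Derivation:
Reconstructing the manager chain from the given facts:
  Sybil -> Frank -> Xander -> Victor -> Uma
(each arrow means 'manager of the next')
Positions in the chain (0 = top):
  position of Sybil: 0
  position of Frank: 1
  position of Xander: 2
  position of Victor: 3
  position of Uma: 4

Uma is at position 4; the manager is 1 step up the chain, i.e. position 3: Victor.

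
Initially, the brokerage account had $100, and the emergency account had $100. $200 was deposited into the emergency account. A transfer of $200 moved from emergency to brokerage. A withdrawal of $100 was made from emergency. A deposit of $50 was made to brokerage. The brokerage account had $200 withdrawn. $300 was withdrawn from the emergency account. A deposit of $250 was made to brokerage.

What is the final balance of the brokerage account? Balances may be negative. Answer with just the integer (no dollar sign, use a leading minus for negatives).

Answer: 400

Derivation:
Tracking account balances step by step:
Start: brokerage=100, emergency=100
Event 1 (deposit 200 to emergency): emergency: 100 + 200 = 300. Balances: brokerage=100, emergency=300
Event 2 (transfer 200 emergency -> brokerage): emergency: 300 - 200 = 100, brokerage: 100 + 200 = 300. Balances: brokerage=300, emergency=100
Event 3 (withdraw 100 from emergency): emergency: 100 - 100 = 0. Balances: brokerage=300, emergency=0
Event 4 (deposit 50 to brokerage): brokerage: 300 + 50 = 350. Balances: brokerage=350, emergency=0
Event 5 (withdraw 200 from brokerage): brokerage: 350 - 200 = 150. Balances: brokerage=150, emergency=0
Event 6 (withdraw 300 from emergency): emergency: 0 - 300 = -300. Balances: brokerage=150, emergency=-300
Event 7 (deposit 250 to brokerage): brokerage: 150 + 250 = 400. Balances: brokerage=400, emergency=-300

Final balance of brokerage: 400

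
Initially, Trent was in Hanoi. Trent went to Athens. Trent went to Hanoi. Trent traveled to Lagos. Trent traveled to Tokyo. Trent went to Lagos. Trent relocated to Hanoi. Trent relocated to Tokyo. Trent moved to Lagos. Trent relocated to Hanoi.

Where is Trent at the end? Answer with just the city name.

Answer: Hanoi

Derivation:
Tracking Trent's location:
Start: Trent is in Hanoi.
After move 1: Hanoi -> Athens. Trent is in Athens.
After move 2: Athens -> Hanoi. Trent is in Hanoi.
After move 3: Hanoi -> Lagos. Trent is in Lagos.
After move 4: Lagos -> Tokyo. Trent is in Tokyo.
After move 5: Tokyo -> Lagos. Trent is in Lagos.
After move 6: Lagos -> Hanoi. Trent is in Hanoi.
After move 7: Hanoi -> Tokyo. Trent is in Tokyo.
After move 8: Tokyo -> Lagos. Trent is in Lagos.
After move 9: Lagos -> Hanoi. Trent is in Hanoi.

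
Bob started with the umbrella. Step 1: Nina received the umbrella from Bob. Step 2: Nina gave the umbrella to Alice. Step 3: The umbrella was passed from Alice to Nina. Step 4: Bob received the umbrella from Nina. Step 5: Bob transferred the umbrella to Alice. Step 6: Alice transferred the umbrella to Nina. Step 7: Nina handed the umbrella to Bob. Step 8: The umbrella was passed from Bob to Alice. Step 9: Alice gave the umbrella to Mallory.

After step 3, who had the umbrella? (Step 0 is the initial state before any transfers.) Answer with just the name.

Answer: Nina

Derivation:
Tracking the umbrella holder through step 3:
After step 0 (start): Bob
After step 1: Nina
After step 2: Alice
After step 3: Nina

At step 3, the holder is Nina.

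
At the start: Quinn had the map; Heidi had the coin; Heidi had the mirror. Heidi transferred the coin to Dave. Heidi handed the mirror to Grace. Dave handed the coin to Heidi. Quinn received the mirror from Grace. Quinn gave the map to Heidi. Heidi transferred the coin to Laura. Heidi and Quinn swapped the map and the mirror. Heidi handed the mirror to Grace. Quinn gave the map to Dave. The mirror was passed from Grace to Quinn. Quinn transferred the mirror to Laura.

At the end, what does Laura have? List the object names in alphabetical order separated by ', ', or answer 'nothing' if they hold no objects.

Answer: coin, mirror

Derivation:
Tracking all object holders:
Start: map:Quinn, coin:Heidi, mirror:Heidi
Event 1 (give coin: Heidi -> Dave). State: map:Quinn, coin:Dave, mirror:Heidi
Event 2 (give mirror: Heidi -> Grace). State: map:Quinn, coin:Dave, mirror:Grace
Event 3 (give coin: Dave -> Heidi). State: map:Quinn, coin:Heidi, mirror:Grace
Event 4 (give mirror: Grace -> Quinn). State: map:Quinn, coin:Heidi, mirror:Quinn
Event 5 (give map: Quinn -> Heidi). State: map:Heidi, coin:Heidi, mirror:Quinn
Event 6 (give coin: Heidi -> Laura). State: map:Heidi, coin:Laura, mirror:Quinn
Event 7 (swap map<->mirror: now map:Quinn, mirror:Heidi). State: map:Quinn, coin:Laura, mirror:Heidi
Event 8 (give mirror: Heidi -> Grace). State: map:Quinn, coin:Laura, mirror:Grace
Event 9 (give map: Quinn -> Dave). State: map:Dave, coin:Laura, mirror:Grace
Event 10 (give mirror: Grace -> Quinn). State: map:Dave, coin:Laura, mirror:Quinn
Event 11 (give mirror: Quinn -> Laura). State: map:Dave, coin:Laura, mirror:Laura

Final state: map:Dave, coin:Laura, mirror:Laura
Laura holds: coin, mirror.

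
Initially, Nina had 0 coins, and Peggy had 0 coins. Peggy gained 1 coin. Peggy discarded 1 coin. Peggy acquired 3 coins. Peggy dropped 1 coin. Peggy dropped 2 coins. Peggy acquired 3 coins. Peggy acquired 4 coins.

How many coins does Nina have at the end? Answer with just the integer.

Answer: 0

Derivation:
Tracking counts step by step:
Start: Nina=0, Peggy=0
Event 1 (Peggy +1): Peggy: 0 -> 1. State: Nina=0, Peggy=1
Event 2 (Peggy -1): Peggy: 1 -> 0. State: Nina=0, Peggy=0
Event 3 (Peggy +3): Peggy: 0 -> 3. State: Nina=0, Peggy=3
Event 4 (Peggy -1): Peggy: 3 -> 2. State: Nina=0, Peggy=2
Event 5 (Peggy -2): Peggy: 2 -> 0. State: Nina=0, Peggy=0
Event 6 (Peggy +3): Peggy: 0 -> 3. State: Nina=0, Peggy=3
Event 7 (Peggy +4): Peggy: 3 -> 7. State: Nina=0, Peggy=7

Nina's final count: 0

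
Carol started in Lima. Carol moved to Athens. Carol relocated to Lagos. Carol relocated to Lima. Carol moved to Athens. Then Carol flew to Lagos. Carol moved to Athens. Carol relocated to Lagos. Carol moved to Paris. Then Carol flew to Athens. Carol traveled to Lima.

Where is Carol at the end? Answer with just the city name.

Tracking Carol's location:
Start: Carol is in Lima.
After move 1: Lima -> Athens. Carol is in Athens.
After move 2: Athens -> Lagos. Carol is in Lagos.
After move 3: Lagos -> Lima. Carol is in Lima.
After move 4: Lima -> Athens. Carol is in Athens.
After move 5: Athens -> Lagos. Carol is in Lagos.
After move 6: Lagos -> Athens. Carol is in Athens.
After move 7: Athens -> Lagos. Carol is in Lagos.
After move 8: Lagos -> Paris. Carol is in Paris.
After move 9: Paris -> Athens. Carol is in Athens.
After move 10: Athens -> Lima. Carol is in Lima.

Answer: Lima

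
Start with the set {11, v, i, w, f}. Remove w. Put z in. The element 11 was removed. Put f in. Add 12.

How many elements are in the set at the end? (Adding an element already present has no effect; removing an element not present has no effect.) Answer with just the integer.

Tracking the set through each operation:
Start: {11, f, i, v, w}
Event 1 (remove w): removed. Set: {11, f, i, v}
Event 2 (add z): added. Set: {11, f, i, v, z}
Event 3 (remove 11): removed. Set: {f, i, v, z}
Event 4 (add f): already present, no change. Set: {f, i, v, z}
Event 5 (add 12): added. Set: {12, f, i, v, z}

Final set: {12, f, i, v, z} (size 5)

Answer: 5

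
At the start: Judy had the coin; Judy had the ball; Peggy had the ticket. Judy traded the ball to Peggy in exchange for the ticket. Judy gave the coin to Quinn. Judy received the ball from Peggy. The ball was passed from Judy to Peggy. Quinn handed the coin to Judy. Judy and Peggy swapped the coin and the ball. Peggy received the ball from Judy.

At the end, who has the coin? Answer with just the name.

Answer: Peggy

Derivation:
Tracking all object holders:
Start: coin:Judy, ball:Judy, ticket:Peggy
Event 1 (swap ball<->ticket: now ball:Peggy, ticket:Judy). State: coin:Judy, ball:Peggy, ticket:Judy
Event 2 (give coin: Judy -> Quinn). State: coin:Quinn, ball:Peggy, ticket:Judy
Event 3 (give ball: Peggy -> Judy). State: coin:Quinn, ball:Judy, ticket:Judy
Event 4 (give ball: Judy -> Peggy). State: coin:Quinn, ball:Peggy, ticket:Judy
Event 5 (give coin: Quinn -> Judy). State: coin:Judy, ball:Peggy, ticket:Judy
Event 6 (swap coin<->ball: now coin:Peggy, ball:Judy). State: coin:Peggy, ball:Judy, ticket:Judy
Event 7 (give ball: Judy -> Peggy). State: coin:Peggy, ball:Peggy, ticket:Judy

Final state: coin:Peggy, ball:Peggy, ticket:Judy
The coin is held by Peggy.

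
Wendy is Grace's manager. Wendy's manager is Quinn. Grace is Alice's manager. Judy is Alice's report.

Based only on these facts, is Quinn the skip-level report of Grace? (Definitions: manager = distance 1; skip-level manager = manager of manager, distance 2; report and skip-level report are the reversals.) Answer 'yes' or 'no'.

Reconstructing the manager chain from the given facts:
  Quinn -> Wendy -> Grace -> Alice -> Judy
(each arrow means 'manager of the next')
Positions in the chain (0 = top):
  position of Quinn: 0
  position of Wendy: 1
  position of Grace: 2
  position of Alice: 3
  position of Judy: 4

Quinn is at position 0, Grace is at position 2; signed distance (j - i) = 2.
'skip-level report' requires j - i = -2. Actual distance is 2, so the relation does NOT hold.

Answer: no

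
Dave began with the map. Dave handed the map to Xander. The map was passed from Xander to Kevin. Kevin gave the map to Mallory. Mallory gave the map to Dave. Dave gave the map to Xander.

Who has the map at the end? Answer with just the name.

Tracking the map through each event:
Start: Dave has the map.
After event 1: Xander has the map.
After event 2: Kevin has the map.
After event 3: Mallory has the map.
After event 4: Dave has the map.
After event 5: Xander has the map.

Answer: Xander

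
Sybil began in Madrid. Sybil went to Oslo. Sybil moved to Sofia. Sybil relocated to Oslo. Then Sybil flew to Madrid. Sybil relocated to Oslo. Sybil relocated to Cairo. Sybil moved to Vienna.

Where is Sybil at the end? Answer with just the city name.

Answer: Vienna

Derivation:
Tracking Sybil's location:
Start: Sybil is in Madrid.
After move 1: Madrid -> Oslo. Sybil is in Oslo.
After move 2: Oslo -> Sofia. Sybil is in Sofia.
After move 3: Sofia -> Oslo. Sybil is in Oslo.
After move 4: Oslo -> Madrid. Sybil is in Madrid.
After move 5: Madrid -> Oslo. Sybil is in Oslo.
After move 6: Oslo -> Cairo. Sybil is in Cairo.
After move 7: Cairo -> Vienna. Sybil is in Vienna.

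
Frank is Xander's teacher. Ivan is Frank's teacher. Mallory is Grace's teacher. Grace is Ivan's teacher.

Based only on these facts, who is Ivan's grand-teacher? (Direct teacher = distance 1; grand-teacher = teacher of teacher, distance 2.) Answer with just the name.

Reconstructing the teacher chain from the given facts:
  Mallory -> Grace -> Ivan -> Frank -> Xander
(each arrow means 'teacher of the next')
Positions in the chain (0 = top):
  position of Mallory: 0
  position of Grace: 1
  position of Ivan: 2
  position of Frank: 3
  position of Xander: 4

Ivan is at position 2; the grand-teacher is 2 steps up the chain, i.e. position 0: Mallory.

Answer: Mallory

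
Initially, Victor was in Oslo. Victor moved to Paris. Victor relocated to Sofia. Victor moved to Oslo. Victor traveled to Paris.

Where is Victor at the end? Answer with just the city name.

Answer: Paris

Derivation:
Tracking Victor's location:
Start: Victor is in Oslo.
After move 1: Oslo -> Paris. Victor is in Paris.
After move 2: Paris -> Sofia. Victor is in Sofia.
After move 3: Sofia -> Oslo. Victor is in Oslo.
After move 4: Oslo -> Paris. Victor is in Paris.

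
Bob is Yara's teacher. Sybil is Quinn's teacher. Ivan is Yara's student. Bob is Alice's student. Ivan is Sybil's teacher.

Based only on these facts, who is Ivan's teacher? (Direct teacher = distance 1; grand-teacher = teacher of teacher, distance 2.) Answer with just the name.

Answer: Yara

Derivation:
Reconstructing the teacher chain from the given facts:
  Alice -> Bob -> Yara -> Ivan -> Sybil -> Quinn
(each arrow means 'teacher of the next')
Positions in the chain (0 = top):
  position of Alice: 0
  position of Bob: 1
  position of Yara: 2
  position of Ivan: 3
  position of Sybil: 4
  position of Quinn: 5

Ivan is at position 3; the teacher is 1 step up the chain, i.e. position 2: Yara.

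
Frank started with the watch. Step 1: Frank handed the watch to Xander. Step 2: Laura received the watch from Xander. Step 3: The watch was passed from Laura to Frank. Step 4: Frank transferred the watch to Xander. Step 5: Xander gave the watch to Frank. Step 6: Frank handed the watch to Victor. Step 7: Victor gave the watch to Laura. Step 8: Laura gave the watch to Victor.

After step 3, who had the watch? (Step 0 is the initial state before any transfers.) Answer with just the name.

Tracking the watch holder through step 3:
After step 0 (start): Frank
After step 1: Xander
After step 2: Laura
After step 3: Frank

At step 3, the holder is Frank.

Answer: Frank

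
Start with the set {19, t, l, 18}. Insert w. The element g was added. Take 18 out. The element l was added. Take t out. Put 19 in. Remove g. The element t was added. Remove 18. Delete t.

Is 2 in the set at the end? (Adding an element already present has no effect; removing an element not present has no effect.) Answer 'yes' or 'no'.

Tracking the set through each operation:
Start: {18, 19, l, t}
Event 1 (add w): added. Set: {18, 19, l, t, w}
Event 2 (add g): added. Set: {18, 19, g, l, t, w}
Event 3 (remove 18): removed. Set: {19, g, l, t, w}
Event 4 (add l): already present, no change. Set: {19, g, l, t, w}
Event 5 (remove t): removed. Set: {19, g, l, w}
Event 6 (add 19): already present, no change. Set: {19, g, l, w}
Event 7 (remove g): removed. Set: {19, l, w}
Event 8 (add t): added. Set: {19, l, t, w}
Event 9 (remove 18): not present, no change. Set: {19, l, t, w}
Event 10 (remove t): removed. Set: {19, l, w}

Final set: {19, l, w} (size 3)
2 is NOT in the final set.

Answer: no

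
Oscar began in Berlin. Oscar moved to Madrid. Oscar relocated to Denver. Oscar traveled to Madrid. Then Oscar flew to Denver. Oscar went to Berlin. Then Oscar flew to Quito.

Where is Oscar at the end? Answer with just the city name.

Tracking Oscar's location:
Start: Oscar is in Berlin.
After move 1: Berlin -> Madrid. Oscar is in Madrid.
After move 2: Madrid -> Denver. Oscar is in Denver.
After move 3: Denver -> Madrid. Oscar is in Madrid.
After move 4: Madrid -> Denver. Oscar is in Denver.
After move 5: Denver -> Berlin. Oscar is in Berlin.
After move 6: Berlin -> Quito. Oscar is in Quito.

Answer: Quito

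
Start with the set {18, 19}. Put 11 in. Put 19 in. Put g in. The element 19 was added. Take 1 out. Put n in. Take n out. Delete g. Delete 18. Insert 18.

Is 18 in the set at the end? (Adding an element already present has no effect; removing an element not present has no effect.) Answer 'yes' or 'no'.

Answer: yes

Derivation:
Tracking the set through each operation:
Start: {18, 19}
Event 1 (add 11): added. Set: {11, 18, 19}
Event 2 (add 19): already present, no change. Set: {11, 18, 19}
Event 3 (add g): added. Set: {11, 18, 19, g}
Event 4 (add 19): already present, no change. Set: {11, 18, 19, g}
Event 5 (remove 1): not present, no change. Set: {11, 18, 19, g}
Event 6 (add n): added. Set: {11, 18, 19, g, n}
Event 7 (remove n): removed. Set: {11, 18, 19, g}
Event 8 (remove g): removed. Set: {11, 18, 19}
Event 9 (remove 18): removed. Set: {11, 19}
Event 10 (add 18): added. Set: {11, 18, 19}

Final set: {11, 18, 19} (size 3)
18 is in the final set.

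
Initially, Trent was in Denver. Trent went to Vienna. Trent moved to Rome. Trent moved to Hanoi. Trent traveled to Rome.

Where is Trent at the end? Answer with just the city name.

Answer: Rome

Derivation:
Tracking Trent's location:
Start: Trent is in Denver.
After move 1: Denver -> Vienna. Trent is in Vienna.
After move 2: Vienna -> Rome. Trent is in Rome.
After move 3: Rome -> Hanoi. Trent is in Hanoi.
After move 4: Hanoi -> Rome. Trent is in Rome.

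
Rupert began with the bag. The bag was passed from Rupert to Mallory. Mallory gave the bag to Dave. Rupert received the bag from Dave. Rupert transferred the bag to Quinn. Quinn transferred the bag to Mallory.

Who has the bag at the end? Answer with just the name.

Tracking the bag through each event:
Start: Rupert has the bag.
After event 1: Mallory has the bag.
After event 2: Dave has the bag.
After event 3: Rupert has the bag.
After event 4: Quinn has the bag.
After event 5: Mallory has the bag.

Answer: Mallory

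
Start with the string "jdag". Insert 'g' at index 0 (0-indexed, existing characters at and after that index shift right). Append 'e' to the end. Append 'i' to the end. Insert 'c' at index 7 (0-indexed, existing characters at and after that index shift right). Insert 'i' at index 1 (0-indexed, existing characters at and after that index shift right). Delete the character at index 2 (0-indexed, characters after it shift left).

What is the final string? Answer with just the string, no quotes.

Answer: gidageic

Derivation:
Applying each edit step by step:
Start: "jdag"
Op 1 (insert 'g' at idx 0): "jdag" -> "gjdag"
Op 2 (append 'e'): "gjdag" -> "gjdage"
Op 3 (append 'i'): "gjdage" -> "gjdagei"
Op 4 (insert 'c' at idx 7): "gjdagei" -> "gjdageic"
Op 5 (insert 'i' at idx 1): "gjdageic" -> "gijdageic"
Op 6 (delete idx 2 = 'j'): "gijdageic" -> "gidageic"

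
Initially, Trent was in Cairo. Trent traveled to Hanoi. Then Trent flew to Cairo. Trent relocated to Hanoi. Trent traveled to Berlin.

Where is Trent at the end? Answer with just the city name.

Answer: Berlin

Derivation:
Tracking Trent's location:
Start: Trent is in Cairo.
After move 1: Cairo -> Hanoi. Trent is in Hanoi.
After move 2: Hanoi -> Cairo. Trent is in Cairo.
After move 3: Cairo -> Hanoi. Trent is in Hanoi.
After move 4: Hanoi -> Berlin. Trent is in Berlin.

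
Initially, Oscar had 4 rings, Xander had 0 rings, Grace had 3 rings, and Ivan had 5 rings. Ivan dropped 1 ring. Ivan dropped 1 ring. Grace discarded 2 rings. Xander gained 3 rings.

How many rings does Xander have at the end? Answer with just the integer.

Tracking counts step by step:
Start: Oscar=4, Xander=0, Grace=3, Ivan=5
Event 1 (Ivan -1): Ivan: 5 -> 4. State: Oscar=4, Xander=0, Grace=3, Ivan=4
Event 2 (Ivan -1): Ivan: 4 -> 3. State: Oscar=4, Xander=0, Grace=3, Ivan=3
Event 3 (Grace -2): Grace: 3 -> 1. State: Oscar=4, Xander=0, Grace=1, Ivan=3
Event 4 (Xander +3): Xander: 0 -> 3. State: Oscar=4, Xander=3, Grace=1, Ivan=3

Xander's final count: 3

Answer: 3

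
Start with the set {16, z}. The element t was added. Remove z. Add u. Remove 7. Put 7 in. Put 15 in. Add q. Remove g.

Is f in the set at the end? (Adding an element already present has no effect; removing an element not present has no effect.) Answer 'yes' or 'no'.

Answer: no

Derivation:
Tracking the set through each operation:
Start: {16, z}
Event 1 (add t): added. Set: {16, t, z}
Event 2 (remove z): removed. Set: {16, t}
Event 3 (add u): added. Set: {16, t, u}
Event 4 (remove 7): not present, no change. Set: {16, t, u}
Event 5 (add 7): added. Set: {16, 7, t, u}
Event 6 (add 15): added. Set: {15, 16, 7, t, u}
Event 7 (add q): added. Set: {15, 16, 7, q, t, u}
Event 8 (remove g): not present, no change. Set: {15, 16, 7, q, t, u}

Final set: {15, 16, 7, q, t, u} (size 6)
f is NOT in the final set.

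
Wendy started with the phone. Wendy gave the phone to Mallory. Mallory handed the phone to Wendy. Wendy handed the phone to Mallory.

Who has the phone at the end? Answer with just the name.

Tracking the phone through each event:
Start: Wendy has the phone.
After event 1: Mallory has the phone.
After event 2: Wendy has the phone.
After event 3: Mallory has the phone.

Answer: Mallory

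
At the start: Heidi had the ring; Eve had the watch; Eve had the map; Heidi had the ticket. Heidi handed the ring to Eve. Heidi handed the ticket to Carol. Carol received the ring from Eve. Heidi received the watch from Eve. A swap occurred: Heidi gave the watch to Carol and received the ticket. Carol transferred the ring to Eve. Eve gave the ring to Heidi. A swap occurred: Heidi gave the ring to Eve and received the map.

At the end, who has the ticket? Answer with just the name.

Tracking all object holders:
Start: ring:Heidi, watch:Eve, map:Eve, ticket:Heidi
Event 1 (give ring: Heidi -> Eve). State: ring:Eve, watch:Eve, map:Eve, ticket:Heidi
Event 2 (give ticket: Heidi -> Carol). State: ring:Eve, watch:Eve, map:Eve, ticket:Carol
Event 3 (give ring: Eve -> Carol). State: ring:Carol, watch:Eve, map:Eve, ticket:Carol
Event 4 (give watch: Eve -> Heidi). State: ring:Carol, watch:Heidi, map:Eve, ticket:Carol
Event 5 (swap watch<->ticket: now watch:Carol, ticket:Heidi). State: ring:Carol, watch:Carol, map:Eve, ticket:Heidi
Event 6 (give ring: Carol -> Eve). State: ring:Eve, watch:Carol, map:Eve, ticket:Heidi
Event 7 (give ring: Eve -> Heidi). State: ring:Heidi, watch:Carol, map:Eve, ticket:Heidi
Event 8 (swap ring<->map: now ring:Eve, map:Heidi). State: ring:Eve, watch:Carol, map:Heidi, ticket:Heidi

Final state: ring:Eve, watch:Carol, map:Heidi, ticket:Heidi
The ticket is held by Heidi.

Answer: Heidi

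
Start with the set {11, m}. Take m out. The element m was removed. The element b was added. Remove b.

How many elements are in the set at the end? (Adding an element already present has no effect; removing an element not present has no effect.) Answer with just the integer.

Answer: 1

Derivation:
Tracking the set through each operation:
Start: {11, m}
Event 1 (remove m): removed. Set: {11}
Event 2 (remove m): not present, no change. Set: {11}
Event 3 (add b): added. Set: {11, b}
Event 4 (remove b): removed. Set: {11}

Final set: {11} (size 1)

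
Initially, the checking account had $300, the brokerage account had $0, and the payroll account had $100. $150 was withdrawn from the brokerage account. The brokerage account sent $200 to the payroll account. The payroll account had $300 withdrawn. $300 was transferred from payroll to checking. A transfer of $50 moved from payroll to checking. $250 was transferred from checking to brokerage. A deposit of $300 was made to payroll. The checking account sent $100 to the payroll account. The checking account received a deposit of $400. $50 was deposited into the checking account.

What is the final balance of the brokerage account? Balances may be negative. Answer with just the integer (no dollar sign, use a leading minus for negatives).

Tracking account balances step by step:
Start: checking=300, brokerage=0, payroll=100
Event 1 (withdraw 150 from brokerage): brokerage: 0 - 150 = -150. Balances: checking=300, brokerage=-150, payroll=100
Event 2 (transfer 200 brokerage -> payroll): brokerage: -150 - 200 = -350, payroll: 100 + 200 = 300. Balances: checking=300, brokerage=-350, payroll=300
Event 3 (withdraw 300 from payroll): payroll: 300 - 300 = 0. Balances: checking=300, brokerage=-350, payroll=0
Event 4 (transfer 300 payroll -> checking): payroll: 0 - 300 = -300, checking: 300 + 300 = 600. Balances: checking=600, brokerage=-350, payroll=-300
Event 5 (transfer 50 payroll -> checking): payroll: -300 - 50 = -350, checking: 600 + 50 = 650. Balances: checking=650, brokerage=-350, payroll=-350
Event 6 (transfer 250 checking -> brokerage): checking: 650 - 250 = 400, brokerage: -350 + 250 = -100. Balances: checking=400, brokerage=-100, payroll=-350
Event 7 (deposit 300 to payroll): payroll: -350 + 300 = -50. Balances: checking=400, brokerage=-100, payroll=-50
Event 8 (transfer 100 checking -> payroll): checking: 400 - 100 = 300, payroll: -50 + 100 = 50. Balances: checking=300, brokerage=-100, payroll=50
Event 9 (deposit 400 to checking): checking: 300 + 400 = 700. Balances: checking=700, brokerage=-100, payroll=50
Event 10 (deposit 50 to checking): checking: 700 + 50 = 750. Balances: checking=750, brokerage=-100, payroll=50

Final balance of brokerage: -100

Answer: -100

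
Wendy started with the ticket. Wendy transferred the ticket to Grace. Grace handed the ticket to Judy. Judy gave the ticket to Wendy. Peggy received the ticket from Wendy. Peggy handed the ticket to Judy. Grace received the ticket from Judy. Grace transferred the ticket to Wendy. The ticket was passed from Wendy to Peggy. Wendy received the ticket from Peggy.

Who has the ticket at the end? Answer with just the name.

Tracking the ticket through each event:
Start: Wendy has the ticket.
After event 1: Grace has the ticket.
After event 2: Judy has the ticket.
After event 3: Wendy has the ticket.
After event 4: Peggy has the ticket.
After event 5: Judy has the ticket.
After event 6: Grace has the ticket.
After event 7: Wendy has the ticket.
After event 8: Peggy has the ticket.
After event 9: Wendy has the ticket.

Answer: Wendy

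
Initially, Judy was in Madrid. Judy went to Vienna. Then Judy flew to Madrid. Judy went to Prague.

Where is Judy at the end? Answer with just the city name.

Tracking Judy's location:
Start: Judy is in Madrid.
After move 1: Madrid -> Vienna. Judy is in Vienna.
After move 2: Vienna -> Madrid. Judy is in Madrid.
After move 3: Madrid -> Prague. Judy is in Prague.

Answer: Prague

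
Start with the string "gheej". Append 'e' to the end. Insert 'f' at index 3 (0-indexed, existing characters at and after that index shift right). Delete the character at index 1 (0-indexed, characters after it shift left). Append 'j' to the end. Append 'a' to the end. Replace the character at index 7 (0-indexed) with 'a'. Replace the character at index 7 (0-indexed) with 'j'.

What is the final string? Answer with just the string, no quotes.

Applying each edit step by step:
Start: "gheej"
Op 1 (append 'e'): "gheej" -> "gheeje"
Op 2 (insert 'f' at idx 3): "gheeje" -> "ghefeje"
Op 3 (delete idx 1 = 'h'): "ghefeje" -> "gefeje"
Op 4 (append 'j'): "gefeje" -> "gefejej"
Op 5 (append 'a'): "gefejej" -> "gefejeja"
Op 6 (replace idx 7: 'a' -> 'a'): "gefejeja" -> "gefejeja"
Op 7 (replace idx 7: 'a' -> 'j'): "gefejeja" -> "gefejejj"

Answer: gefejejj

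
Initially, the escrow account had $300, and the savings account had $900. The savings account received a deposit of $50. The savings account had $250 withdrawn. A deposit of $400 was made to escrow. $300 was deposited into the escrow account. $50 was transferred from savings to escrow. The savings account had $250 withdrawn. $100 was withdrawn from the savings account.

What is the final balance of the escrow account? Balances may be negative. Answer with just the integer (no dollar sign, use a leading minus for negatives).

Tracking account balances step by step:
Start: escrow=300, savings=900
Event 1 (deposit 50 to savings): savings: 900 + 50 = 950. Balances: escrow=300, savings=950
Event 2 (withdraw 250 from savings): savings: 950 - 250 = 700. Balances: escrow=300, savings=700
Event 3 (deposit 400 to escrow): escrow: 300 + 400 = 700. Balances: escrow=700, savings=700
Event 4 (deposit 300 to escrow): escrow: 700 + 300 = 1000. Balances: escrow=1000, savings=700
Event 5 (transfer 50 savings -> escrow): savings: 700 - 50 = 650, escrow: 1000 + 50 = 1050. Balances: escrow=1050, savings=650
Event 6 (withdraw 250 from savings): savings: 650 - 250 = 400. Balances: escrow=1050, savings=400
Event 7 (withdraw 100 from savings): savings: 400 - 100 = 300. Balances: escrow=1050, savings=300

Final balance of escrow: 1050

Answer: 1050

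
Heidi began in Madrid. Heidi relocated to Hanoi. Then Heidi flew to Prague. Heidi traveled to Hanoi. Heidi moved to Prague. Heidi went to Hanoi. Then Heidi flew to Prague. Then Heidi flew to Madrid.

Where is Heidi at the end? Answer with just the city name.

Answer: Madrid

Derivation:
Tracking Heidi's location:
Start: Heidi is in Madrid.
After move 1: Madrid -> Hanoi. Heidi is in Hanoi.
After move 2: Hanoi -> Prague. Heidi is in Prague.
After move 3: Prague -> Hanoi. Heidi is in Hanoi.
After move 4: Hanoi -> Prague. Heidi is in Prague.
After move 5: Prague -> Hanoi. Heidi is in Hanoi.
After move 6: Hanoi -> Prague. Heidi is in Prague.
After move 7: Prague -> Madrid. Heidi is in Madrid.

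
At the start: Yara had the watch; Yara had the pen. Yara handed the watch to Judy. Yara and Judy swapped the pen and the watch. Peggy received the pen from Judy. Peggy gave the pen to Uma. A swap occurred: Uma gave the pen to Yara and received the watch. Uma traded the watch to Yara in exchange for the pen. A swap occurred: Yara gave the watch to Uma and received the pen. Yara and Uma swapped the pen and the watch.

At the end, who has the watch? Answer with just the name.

Tracking all object holders:
Start: watch:Yara, pen:Yara
Event 1 (give watch: Yara -> Judy). State: watch:Judy, pen:Yara
Event 2 (swap pen<->watch: now pen:Judy, watch:Yara). State: watch:Yara, pen:Judy
Event 3 (give pen: Judy -> Peggy). State: watch:Yara, pen:Peggy
Event 4 (give pen: Peggy -> Uma). State: watch:Yara, pen:Uma
Event 5 (swap pen<->watch: now pen:Yara, watch:Uma). State: watch:Uma, pen:Yara
Event 6 (swap watch<->pen: now watch:Yara, pen:Uma). State: watch:Yara, pen:Uma
Event 7 (swap watch<->pen: now watch:Uma, pen:Yara). State: watch:Uma, pen:Yara
Event 8 (swap pen<->watch: now pen:Uma, watch:Yara). State: watch:Yara, pen:Uma

Final state: watch:Yara, pen:Uma
The watch is held by Yara.

Answer: Yara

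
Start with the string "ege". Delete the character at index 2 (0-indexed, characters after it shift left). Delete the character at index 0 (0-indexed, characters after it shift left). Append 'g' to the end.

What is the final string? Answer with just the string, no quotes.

Answer: gg

Derivation:
Applying each edit step by step:
Start: "ege"
Op 1 (delete idx 2 = 'e'): "ege" -> "eg"
Op 2 (delete idx 0 = 'e'): "eg" -> "g"
Op 3 (append 'g'): "g" -> "gg"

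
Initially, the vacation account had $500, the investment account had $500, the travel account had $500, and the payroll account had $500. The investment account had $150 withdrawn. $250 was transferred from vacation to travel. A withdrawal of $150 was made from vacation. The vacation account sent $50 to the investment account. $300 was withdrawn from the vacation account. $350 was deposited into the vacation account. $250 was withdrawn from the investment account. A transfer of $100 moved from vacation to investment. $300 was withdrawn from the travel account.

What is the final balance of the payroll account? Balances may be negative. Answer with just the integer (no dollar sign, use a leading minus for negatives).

Answer: 500

Derivation:
Tracking account balances step by step:
Start: vacation=500, investment=500, travel=500, payroll=500
Event 1 (withdraw 150 from investment): investment: 500 - 150 = 350. Balances: vacation=500, investment=350, travel=500, payroll=500
Event 2 (transfer 250 vacation -> travel): vacation: 500 - 250 = 250, travel: 500 + 250 = 750. Balances: vacation=250, investment=350, travel=750, payroll=500
Event 3 (withdraw 150 from vacation): vacation: 250 - 150 = 100. Balances: vacation=100, investment=350, travel=750, payroll=500
Event 4 (transfer 50 vacation -> investment): vacation: 100 - 50 = 50, investment: 350 + 50 = 400. Balances: vacation=50, investment=400, travel=750, payroll=500
Event 5 (withdraw 300 from vacation): vacation: 50 - 300 = -250. Balances: vacation=-250, investment=400, travel=750, payroll=500
Event 6 (deposit 350 to vacation): vacation: -250 + 350 = 100. Balances: vacation=100, investment=400, travel=750, payroll=500
Event 7 (withdraw 250 from investment): investment: 400 - 250 = 150. Balances: vacation=100, investment=150, travel=750, payroll=500
Event 8 (transfer 100 vacation -> investment): vacation: 100 - 100 = 0, investment: 150 + 100 = 250. Balances: vacation=0, investment=250, travel=750, payroll=500
Event 9 (withdraw 300 from travel): travel: 750 - 300 = 450. Balances: vacation=0, investment=250, travel=450, payroll=500

Final balance of payroll: 500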